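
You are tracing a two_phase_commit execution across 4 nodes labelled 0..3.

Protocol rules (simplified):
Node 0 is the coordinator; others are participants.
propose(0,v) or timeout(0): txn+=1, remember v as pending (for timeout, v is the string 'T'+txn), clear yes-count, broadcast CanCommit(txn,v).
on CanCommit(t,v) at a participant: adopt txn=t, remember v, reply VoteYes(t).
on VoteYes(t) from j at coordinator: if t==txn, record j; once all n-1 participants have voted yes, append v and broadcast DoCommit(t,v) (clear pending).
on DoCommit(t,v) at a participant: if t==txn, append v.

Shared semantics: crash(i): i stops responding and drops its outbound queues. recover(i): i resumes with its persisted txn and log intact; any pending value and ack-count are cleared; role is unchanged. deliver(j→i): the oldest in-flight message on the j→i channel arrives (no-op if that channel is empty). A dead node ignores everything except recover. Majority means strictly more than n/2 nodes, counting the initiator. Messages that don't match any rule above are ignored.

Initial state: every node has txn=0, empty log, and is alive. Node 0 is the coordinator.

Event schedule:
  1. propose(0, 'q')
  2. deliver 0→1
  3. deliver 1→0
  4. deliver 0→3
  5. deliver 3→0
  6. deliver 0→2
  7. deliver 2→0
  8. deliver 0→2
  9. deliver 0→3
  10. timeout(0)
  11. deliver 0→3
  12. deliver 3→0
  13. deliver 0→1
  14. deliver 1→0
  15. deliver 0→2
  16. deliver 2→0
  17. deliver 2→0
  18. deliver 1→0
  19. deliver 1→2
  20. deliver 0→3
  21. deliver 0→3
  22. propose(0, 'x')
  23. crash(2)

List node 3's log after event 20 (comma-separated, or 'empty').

e1 propose(0,'q'): 0[coor,t=1,-]
e2 deliver 0→1: 1[part,t=1,-]
e3 deliver 1→0: ·
e4 deliver 0→3: 3[part,t=1,-]
e5 deliver 3→0: ·
e6 deliver 0→2: 2[part,t=1,-]
e7 deliver 2→0: 0[coor,t=1,q]
e8 deliver 0→2: 2[part,t=1,q]
e9 deliver 0→3: 3[part,t=1,q]
e10 timeout(0): 0[coor,t=2,q]
e11 deliver 0→3: 3[part,t=2,q]
e12 deliver 3→0: ·
e13 deliver 0→1: 1[part,t=1,q]
e14 deliver 1→0: ·
e15 deliver 0→2: 2[part,t=2,q]
e16 deliver 2→0: ·
e17 deliver 2→0: ·
e18 deliver 1→0: ·
e19 deliver 1→2: ·
e20 deliver 0→3: ·

q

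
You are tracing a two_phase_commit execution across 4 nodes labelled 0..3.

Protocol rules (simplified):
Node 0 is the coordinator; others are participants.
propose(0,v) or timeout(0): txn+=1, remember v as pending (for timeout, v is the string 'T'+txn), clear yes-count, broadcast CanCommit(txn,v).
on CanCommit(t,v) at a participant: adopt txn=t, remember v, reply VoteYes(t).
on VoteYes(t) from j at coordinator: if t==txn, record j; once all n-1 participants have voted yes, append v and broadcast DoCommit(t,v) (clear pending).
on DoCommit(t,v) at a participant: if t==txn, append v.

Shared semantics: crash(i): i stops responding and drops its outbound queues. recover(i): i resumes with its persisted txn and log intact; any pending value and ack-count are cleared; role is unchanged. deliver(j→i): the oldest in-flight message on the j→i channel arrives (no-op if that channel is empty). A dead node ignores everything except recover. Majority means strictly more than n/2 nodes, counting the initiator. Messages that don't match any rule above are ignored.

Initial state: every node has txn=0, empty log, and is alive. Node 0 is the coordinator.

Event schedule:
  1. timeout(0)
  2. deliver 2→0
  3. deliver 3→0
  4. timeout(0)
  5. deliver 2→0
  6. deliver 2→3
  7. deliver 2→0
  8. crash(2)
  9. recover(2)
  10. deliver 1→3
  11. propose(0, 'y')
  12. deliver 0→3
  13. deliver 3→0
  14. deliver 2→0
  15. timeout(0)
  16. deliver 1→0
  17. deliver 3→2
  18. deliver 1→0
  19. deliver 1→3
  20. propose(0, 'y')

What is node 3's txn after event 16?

1

[1] timeout(0) → N0(coor t1 [-])
[2] deliver 2→0 → ∅
[3] deliver 3→0 → ∅
[4] timeout(0) → N0(coor t2 [-])
[5] deliver 2→0 → ∅
[6] deliver 2→3 → ∅
[7] deliver 2→0 → ∅
[8] crash(2) → N2(✗part t0 [-])
[9] recover(2) → N2(part t0 [-])
[10] deliver 1→3 → ∅
[11] propose(0,'y') → N0(coor t3 [-])
[12] deliver 0→3 → N3(part t1 [-])
[13] deliver 3→0 → ∅
[14] deliver 2→0 → ∅
[15] timeout(0) → N0(coor t4 [-])
[16] deliver 1→0 → ∅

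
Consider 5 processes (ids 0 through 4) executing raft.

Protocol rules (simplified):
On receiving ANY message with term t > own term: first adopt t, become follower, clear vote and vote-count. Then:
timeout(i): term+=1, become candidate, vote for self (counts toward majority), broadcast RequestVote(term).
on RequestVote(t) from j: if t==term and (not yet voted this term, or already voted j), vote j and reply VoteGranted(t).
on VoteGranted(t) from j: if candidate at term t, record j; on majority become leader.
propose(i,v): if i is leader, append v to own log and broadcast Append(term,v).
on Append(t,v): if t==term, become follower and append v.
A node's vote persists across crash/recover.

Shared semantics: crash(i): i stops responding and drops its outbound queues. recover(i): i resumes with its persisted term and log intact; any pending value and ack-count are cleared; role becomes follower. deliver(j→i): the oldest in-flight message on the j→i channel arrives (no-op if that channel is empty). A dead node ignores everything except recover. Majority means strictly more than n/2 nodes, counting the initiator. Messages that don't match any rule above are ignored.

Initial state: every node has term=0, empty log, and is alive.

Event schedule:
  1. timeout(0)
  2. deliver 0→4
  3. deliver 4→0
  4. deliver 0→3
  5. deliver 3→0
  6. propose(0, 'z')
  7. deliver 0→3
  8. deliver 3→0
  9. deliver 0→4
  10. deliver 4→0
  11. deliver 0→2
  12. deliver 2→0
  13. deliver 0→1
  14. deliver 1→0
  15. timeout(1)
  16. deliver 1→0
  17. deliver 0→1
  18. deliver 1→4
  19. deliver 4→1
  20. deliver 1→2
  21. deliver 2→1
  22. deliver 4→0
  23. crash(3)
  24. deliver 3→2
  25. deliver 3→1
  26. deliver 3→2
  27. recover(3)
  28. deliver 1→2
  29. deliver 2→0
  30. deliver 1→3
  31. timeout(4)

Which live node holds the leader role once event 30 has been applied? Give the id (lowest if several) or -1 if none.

1. timeout(0):  <0:cand t1 ->
2. deliver 0→4:  <4:foll t1 ->
3. deliver 4→0:  nop
4. deliver 0→3:  <3:foll t1 ->
5. deliver 3→0:  <0:lead t1 ->
6. propose(0,'z'):  <0:lead t1 z>
7. deliver 0→3:  <3:foll t1 z>
8. deliver 3→0:  nop
9. deliver 0→4:  <4:foll t1 z>
10. deliver 4→0:  nop
11. deliver 0→2:  <2:foll t1 ->
12. deliver 2→0:  nop
13. deliver 0→1:  <1:foll t1 ->
14. deliver 1→0:  nop
15. timeout(1):  <1:cand t2 ->
16. deliver 1→0:  <0:foll t2 z>
17. deliver 0→1:  nop
18. deliver 1→4:  <4:foll t2 z>
19. deliver 4→1:  nop
20. deliver 1→2:  <2:foll t2 ->
21. deliver 2→1:  <1:lead t2 ->
22. deliver 4→0:  nop
23. crash(3):  <3:✗foll t1 z>
24. deliver 3→2:  nop
25. deliver 3→1:  nop
26. deliver 3→2:  nop
27. recover(3):  <3:foll t1 z>
28. deliver 1→2:  nop
29. deliver 2→0:  nop
30. deliver 1→3:  <3:foll t2 z>

1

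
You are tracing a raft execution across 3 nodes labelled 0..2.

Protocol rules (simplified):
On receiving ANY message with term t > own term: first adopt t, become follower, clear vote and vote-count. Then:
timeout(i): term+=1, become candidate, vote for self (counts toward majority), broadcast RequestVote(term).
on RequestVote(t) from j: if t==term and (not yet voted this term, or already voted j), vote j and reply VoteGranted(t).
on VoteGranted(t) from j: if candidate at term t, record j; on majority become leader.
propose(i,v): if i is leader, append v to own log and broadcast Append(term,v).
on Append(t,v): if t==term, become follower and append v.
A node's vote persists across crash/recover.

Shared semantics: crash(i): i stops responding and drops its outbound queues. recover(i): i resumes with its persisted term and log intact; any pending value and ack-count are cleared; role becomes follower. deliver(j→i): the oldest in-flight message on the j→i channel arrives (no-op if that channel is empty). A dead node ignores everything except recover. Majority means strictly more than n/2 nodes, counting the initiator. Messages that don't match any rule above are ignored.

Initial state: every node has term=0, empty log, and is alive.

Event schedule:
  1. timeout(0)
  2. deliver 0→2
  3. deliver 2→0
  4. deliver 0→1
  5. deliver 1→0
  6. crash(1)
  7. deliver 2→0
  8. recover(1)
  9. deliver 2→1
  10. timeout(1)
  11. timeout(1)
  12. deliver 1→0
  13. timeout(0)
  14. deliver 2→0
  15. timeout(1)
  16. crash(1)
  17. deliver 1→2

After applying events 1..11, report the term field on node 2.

1

e1 timeout(0): 0[cand,t=1,-]
e2 deliver 0→2: 2[foll,t=1,-]
e3 deliver 2→0: 0[lead,t=1,-]
e4 deliver 0→1: 1[foll,t=1,-]
e5 deliver 1→0: ·
e6 crash(1): 1[✗foll,t=1,-]
e7 deliver 2→0: ·
e8 recover(1): 1[foll,t=1,-]
e9 deliver 2→1: ·
e10 timeout(1): 1[cand,t=2,-]
e11 timeout(1): 1[cand,t=3,-]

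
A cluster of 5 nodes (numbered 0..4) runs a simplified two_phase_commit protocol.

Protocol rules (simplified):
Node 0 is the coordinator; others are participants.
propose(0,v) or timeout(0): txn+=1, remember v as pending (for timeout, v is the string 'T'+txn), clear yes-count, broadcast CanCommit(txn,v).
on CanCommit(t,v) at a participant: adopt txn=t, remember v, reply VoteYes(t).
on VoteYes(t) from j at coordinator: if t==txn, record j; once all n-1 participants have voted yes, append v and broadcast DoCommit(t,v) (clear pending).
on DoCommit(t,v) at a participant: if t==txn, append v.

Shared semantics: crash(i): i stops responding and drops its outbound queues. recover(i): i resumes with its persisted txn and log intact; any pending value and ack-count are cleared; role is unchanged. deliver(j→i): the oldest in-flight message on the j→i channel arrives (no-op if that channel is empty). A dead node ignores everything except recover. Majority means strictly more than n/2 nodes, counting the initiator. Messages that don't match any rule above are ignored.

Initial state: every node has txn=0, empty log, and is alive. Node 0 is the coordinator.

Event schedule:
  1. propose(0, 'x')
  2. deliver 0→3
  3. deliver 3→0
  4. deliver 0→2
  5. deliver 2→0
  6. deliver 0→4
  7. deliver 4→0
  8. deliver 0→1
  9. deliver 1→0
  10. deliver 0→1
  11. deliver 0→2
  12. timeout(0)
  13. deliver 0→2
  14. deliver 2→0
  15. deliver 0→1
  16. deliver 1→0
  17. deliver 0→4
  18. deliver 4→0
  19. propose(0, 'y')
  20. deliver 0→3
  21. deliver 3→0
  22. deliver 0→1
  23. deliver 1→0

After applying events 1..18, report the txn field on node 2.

2

e1 propose(0,'x'): 0[coor,t=1,-]
e2 deliver 0→3: 3[part,t=1,-]
e3 deliver 3→0: ·
e4 deliver 0→2: 2[part,t=1,-]
e5 deliver 2→0: ·
e6 deliver 0→4: 4[part,t=1,-]
e7 deliver 4→0: ·
e8 deliver 0→1: 1[part,t=1,-]
e9 deliver 1→0: 0[coor,t=1,x]
e10 deliver 0→1: 1[part,t=1,x]
e11 deliver 0→2: 2[part,t=1,x]
e12 timeout(0): 0[coor,t=2,x]
e13 deliver 0→2: 2[part,t=2,x]
e14 deliver 2→0: ·
e15 deliver 0→1: 1[part,t=2,x]
e16 deliver 1→0: ·
e17 deliver 0→4: 4[part,t=1,x]
e18 deliver 4→0: ·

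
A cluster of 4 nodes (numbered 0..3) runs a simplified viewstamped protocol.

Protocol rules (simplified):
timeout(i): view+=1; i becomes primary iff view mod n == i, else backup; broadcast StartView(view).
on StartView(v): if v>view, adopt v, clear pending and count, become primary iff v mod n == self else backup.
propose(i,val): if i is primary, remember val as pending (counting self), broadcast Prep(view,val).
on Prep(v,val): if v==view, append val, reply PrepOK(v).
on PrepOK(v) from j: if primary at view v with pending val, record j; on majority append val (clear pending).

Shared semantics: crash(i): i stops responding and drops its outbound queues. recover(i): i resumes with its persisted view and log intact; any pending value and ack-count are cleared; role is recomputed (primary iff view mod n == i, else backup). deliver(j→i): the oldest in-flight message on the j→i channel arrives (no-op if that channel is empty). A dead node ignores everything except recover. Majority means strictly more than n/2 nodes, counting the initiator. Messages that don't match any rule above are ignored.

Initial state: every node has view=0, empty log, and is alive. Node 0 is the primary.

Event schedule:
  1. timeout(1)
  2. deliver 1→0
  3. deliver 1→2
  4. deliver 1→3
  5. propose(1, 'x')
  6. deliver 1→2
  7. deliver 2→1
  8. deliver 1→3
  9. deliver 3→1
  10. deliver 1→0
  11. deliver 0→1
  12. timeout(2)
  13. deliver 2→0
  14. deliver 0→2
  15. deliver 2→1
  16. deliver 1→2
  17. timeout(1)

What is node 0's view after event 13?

step 1 timeout(1): 1={prim,v=1,log=-}
step 2 deliver 1→0: 0={back,v=1,log=-}
step 3 deliver 1→2: 2={back,v=1,log=-}
step 4 deliver 1→3: 3={back,v=1,log=-}
step 5 propose(1,'x'): —
step 6 deliver 1→2: 2={back,v=1,log=x}
step 7 deliver 2→1: —
step 8 deliver 1→3: 3={back,v=1,log=x}
step 9 deliver 3→1: 1={prim,v=1,log=x}
step 10 deliver 1→0: 0={back,v=1,log=x}
step 11 deliver 0→1: —
step 12 timeout(2): 2={prim,v=2,log=x}
step 13 deliver 2→0: 0={back,v=2,log=x}

2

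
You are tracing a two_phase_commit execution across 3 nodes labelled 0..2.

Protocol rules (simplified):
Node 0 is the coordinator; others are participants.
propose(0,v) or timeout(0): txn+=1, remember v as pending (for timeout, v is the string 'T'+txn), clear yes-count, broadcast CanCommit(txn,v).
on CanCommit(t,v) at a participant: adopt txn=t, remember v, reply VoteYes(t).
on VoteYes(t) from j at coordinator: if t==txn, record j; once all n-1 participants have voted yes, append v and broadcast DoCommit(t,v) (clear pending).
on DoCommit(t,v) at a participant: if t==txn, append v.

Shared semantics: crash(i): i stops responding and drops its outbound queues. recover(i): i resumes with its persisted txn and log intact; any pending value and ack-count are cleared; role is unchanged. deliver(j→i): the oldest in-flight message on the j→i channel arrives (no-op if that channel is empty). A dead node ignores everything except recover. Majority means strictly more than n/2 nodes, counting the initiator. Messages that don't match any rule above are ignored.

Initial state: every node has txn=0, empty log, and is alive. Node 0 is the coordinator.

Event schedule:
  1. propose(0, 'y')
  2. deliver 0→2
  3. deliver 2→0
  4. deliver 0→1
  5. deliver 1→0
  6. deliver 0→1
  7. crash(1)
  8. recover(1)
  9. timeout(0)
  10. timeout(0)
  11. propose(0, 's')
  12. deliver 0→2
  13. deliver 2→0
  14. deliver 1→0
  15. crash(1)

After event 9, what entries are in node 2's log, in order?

[1] propose(0,'y') → N0(coor t1 [-])
[2] deliver 0→2 → N2(part t1 [-])
[3] deliver 2→0 → ∅
[4] deliver 0→1 → N1(part t1 [-])
[5] deliver 1→0 → N0(coor t1 [y])
[6] deliver 0→1 → N1(part t1 [y])
[7] crash(1) → N1(✗part t1 [y])
[8] recover(1) → N1(part t1 [y])
[9] timeout(0) → N0(coor t2 [y])

empty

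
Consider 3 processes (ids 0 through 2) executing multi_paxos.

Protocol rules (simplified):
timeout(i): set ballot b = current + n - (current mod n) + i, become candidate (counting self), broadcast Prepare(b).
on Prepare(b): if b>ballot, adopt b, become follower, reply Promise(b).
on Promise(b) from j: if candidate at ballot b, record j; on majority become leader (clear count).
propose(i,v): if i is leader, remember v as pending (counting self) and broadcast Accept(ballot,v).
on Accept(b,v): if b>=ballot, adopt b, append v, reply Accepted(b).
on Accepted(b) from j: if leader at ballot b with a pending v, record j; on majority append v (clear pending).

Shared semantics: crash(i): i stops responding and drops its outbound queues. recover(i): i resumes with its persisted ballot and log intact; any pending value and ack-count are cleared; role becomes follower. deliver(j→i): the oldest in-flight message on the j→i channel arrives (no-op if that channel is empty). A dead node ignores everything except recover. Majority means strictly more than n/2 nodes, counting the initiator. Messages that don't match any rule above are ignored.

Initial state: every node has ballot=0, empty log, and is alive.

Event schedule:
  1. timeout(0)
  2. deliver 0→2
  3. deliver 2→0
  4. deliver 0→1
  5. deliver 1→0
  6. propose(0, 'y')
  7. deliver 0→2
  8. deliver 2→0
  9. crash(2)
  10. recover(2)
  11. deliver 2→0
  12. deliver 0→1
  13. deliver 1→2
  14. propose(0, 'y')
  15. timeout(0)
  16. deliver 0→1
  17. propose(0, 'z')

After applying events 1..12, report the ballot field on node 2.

after 1 — timeout(0): n0:cand/b3/[-]
after 2 — deliver 0→2: n2:foll/b3/[-]
after 3 — deliver 2→0: n0:lead/b3/[-]
after 4 — deliver 0→1: n1:foll/b3/[-]
after 5 — deliver 1→0: ·
after 6 — propose(0,'y'): ·
after 7 — deliver 0→2: n2:foll/b3/[y]
after 8 — deliver 2→0: n0:lead/b3/[y]
after 9 — crash(2): n2:✗foll/b3/[y]
after 10 — recover(2): n2:foll/b3/[y]
after 11 — deliver 2→0: ·
after 12 — deliver 0→1: n1:foll/b3/[y]

3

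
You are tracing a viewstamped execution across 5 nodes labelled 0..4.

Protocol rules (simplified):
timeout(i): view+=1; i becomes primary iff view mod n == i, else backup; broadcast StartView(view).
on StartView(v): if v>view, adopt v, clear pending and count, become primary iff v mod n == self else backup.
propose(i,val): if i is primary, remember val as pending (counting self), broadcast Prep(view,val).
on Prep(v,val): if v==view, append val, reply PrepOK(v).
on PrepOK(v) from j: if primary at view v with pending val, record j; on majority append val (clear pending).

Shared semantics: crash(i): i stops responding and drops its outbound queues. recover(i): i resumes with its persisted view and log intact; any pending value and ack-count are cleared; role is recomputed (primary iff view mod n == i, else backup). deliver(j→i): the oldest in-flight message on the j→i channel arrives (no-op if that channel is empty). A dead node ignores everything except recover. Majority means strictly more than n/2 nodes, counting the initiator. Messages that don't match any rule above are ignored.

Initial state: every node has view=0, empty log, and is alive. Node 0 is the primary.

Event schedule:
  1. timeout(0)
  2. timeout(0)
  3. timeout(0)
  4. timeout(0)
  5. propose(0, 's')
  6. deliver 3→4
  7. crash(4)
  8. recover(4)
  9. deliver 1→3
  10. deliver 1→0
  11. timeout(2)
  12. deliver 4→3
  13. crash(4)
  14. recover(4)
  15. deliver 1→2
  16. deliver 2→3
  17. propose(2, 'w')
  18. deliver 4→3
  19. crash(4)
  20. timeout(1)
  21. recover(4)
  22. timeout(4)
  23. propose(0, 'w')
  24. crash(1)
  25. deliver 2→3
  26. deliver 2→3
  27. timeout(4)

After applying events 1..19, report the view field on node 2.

1

[1] timeout(0) → N0(back v1 [-])
[2] timeout(0) → N0(back v2 [-])
[3] timeout(0) → N0(back v3 [-])
[4] timeout(0) → N0(back v4 [-])
[5] propose(0,'s') → ∅
[6] deliver 3→4 → ∅
[7] crash(4) → N4(✗back v0 [-])
[8] recover(4) → N4(back v0 [-])
[9] deliver 1→3 → ∅
[10] deliver 1→0 → ∅
[11] timeout(2) → N2(back v1 [-])
[12] deliver 4→3 → ∅
[13] crash(4) → N4(✗back v0 [-])
[14] recover(4) → N4(back v0 [-])
[15] deliver 1→2 → ∅
[16] deliver 2→3 → N3(back v1 [-])
[17] propose(2,'w') → ∅
[18] deliver 4→3 → ∅
[19] crash(4) → N4(✗back v0 [-])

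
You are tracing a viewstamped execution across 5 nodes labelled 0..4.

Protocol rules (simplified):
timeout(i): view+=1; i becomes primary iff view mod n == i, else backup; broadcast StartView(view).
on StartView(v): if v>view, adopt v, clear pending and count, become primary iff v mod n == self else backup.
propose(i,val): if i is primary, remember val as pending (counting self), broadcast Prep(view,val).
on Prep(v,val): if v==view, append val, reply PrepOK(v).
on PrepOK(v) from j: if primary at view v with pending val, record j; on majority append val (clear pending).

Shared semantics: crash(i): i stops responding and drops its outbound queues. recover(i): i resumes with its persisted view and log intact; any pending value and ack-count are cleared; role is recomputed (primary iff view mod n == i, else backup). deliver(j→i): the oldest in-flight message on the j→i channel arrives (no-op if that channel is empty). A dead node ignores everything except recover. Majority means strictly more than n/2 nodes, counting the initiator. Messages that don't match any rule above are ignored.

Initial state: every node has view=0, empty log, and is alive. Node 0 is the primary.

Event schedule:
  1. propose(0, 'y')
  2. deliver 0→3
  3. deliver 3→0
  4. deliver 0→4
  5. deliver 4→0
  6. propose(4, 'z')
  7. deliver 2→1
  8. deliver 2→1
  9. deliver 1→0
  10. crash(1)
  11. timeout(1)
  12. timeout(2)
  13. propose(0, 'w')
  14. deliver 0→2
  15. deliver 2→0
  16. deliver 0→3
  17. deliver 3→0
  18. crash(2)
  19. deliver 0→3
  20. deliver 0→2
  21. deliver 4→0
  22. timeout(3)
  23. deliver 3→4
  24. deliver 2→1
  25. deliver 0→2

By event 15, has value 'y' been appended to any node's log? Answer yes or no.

1. propose(0,'y'):  nop
2. deliver 0→3:  <3:back v0 y>
3. deliver 3→0:  nop
4. deliver 0→4:  <4:back v0 y>
5. deliver 4→0:  <0:prim v0 y>
6. propose(4,'z'):  nop
7. deliver 2→1:  nop
8. deliver 2→1:  nop
9. deliver 1→0:  nop
10. crash(1):  <1:✗back v0 ->
11. timeout(1):  nop
12. timeout(2):  <2:back v1 ->
13. propose(0,'w'):  nop
14. deliver 0→2:  nop
15. deliver 2→0:  <0:back v1 y>

yes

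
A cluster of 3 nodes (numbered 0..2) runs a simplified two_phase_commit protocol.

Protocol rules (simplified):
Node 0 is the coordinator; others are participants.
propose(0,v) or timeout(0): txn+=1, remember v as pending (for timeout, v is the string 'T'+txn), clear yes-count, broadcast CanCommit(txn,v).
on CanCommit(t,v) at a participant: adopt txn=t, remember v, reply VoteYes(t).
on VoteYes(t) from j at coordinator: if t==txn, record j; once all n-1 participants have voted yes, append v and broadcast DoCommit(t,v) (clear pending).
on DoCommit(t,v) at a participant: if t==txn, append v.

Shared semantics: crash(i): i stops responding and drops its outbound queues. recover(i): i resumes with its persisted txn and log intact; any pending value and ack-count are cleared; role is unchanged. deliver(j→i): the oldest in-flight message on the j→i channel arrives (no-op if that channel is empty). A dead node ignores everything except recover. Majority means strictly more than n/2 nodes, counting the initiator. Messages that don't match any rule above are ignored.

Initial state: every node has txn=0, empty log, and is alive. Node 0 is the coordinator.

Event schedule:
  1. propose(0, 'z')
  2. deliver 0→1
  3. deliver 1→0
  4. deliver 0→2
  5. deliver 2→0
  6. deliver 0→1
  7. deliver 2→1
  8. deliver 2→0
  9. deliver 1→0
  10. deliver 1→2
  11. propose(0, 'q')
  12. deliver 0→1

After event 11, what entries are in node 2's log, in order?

after 1 — propose(0,'z'): n0:coor/t1/[-]
after 2 — deliver 0→1: n1:part/t1/[-]
after 3 — deliver 1→0: ·
after 4 — deliver 0→2: n2:part/t1/[-]
after 5 — deliver 2→0: n0:coor/t1/[z]
after 6 — deliver 0→1: n1:part/t1/[z]
after 7 — deliver 2→1: ·
after 8 — deliver 2→0: ·
after 9 — deliver 1→0: ·
after 10 — deliver 1→2: ·
after 11 — propose(0,'q'): n0:coor/t2/[z]

empty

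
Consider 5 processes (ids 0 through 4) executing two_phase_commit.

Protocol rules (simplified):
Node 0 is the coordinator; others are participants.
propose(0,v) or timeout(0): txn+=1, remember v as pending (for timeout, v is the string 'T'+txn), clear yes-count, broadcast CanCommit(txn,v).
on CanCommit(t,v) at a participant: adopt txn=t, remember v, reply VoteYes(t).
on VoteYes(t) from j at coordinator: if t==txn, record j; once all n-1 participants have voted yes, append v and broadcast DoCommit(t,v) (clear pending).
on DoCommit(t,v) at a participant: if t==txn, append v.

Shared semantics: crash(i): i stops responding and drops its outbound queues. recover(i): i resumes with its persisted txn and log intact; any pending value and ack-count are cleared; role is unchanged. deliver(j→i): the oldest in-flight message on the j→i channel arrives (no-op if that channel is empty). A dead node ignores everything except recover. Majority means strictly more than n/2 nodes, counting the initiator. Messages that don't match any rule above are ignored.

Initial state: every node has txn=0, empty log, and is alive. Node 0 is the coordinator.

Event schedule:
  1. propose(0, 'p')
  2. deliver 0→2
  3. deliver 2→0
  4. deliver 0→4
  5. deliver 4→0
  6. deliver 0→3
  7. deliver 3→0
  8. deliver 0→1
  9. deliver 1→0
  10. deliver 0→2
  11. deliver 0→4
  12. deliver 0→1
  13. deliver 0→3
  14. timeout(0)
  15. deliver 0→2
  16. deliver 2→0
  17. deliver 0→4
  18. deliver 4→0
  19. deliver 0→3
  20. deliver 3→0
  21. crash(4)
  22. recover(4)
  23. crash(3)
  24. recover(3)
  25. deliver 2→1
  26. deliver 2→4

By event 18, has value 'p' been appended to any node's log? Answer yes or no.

yes

e1 propose(0,'p'): 0[coor,t=1,-]
e2 deliver 0→2: 2[part,t=1,-]
e3 deliver 2→0: ·
e4 deliver 0→4: 4[part,t=1,-]
e5 deliver 4→0: ·
e6 deliver 0→3: 3[part,t=1,-]
e7 deliver 3→0: ·
e8 deliver 0→1: 1[part,t=1,-]
e9 deliver 1→0: 0[coor,t=1,p]
e10 deliver 0→2: 2[part,t=1,p]
e11 deliver 0→4: 4[part,t=1,p]
e12 deliver 0→1: 1[part,t=1,p]
e13 deliver 0→3: 3[part,t=1,p]
e14 timeout(0): 0[coor,t=2,p]
e15 deliver 0→2: 2[part,t=2,p]
e16 deliver 2→0: ·
e17 deliver 0→4: 4[part,t=2,p]
e18 deliver 4→0: ·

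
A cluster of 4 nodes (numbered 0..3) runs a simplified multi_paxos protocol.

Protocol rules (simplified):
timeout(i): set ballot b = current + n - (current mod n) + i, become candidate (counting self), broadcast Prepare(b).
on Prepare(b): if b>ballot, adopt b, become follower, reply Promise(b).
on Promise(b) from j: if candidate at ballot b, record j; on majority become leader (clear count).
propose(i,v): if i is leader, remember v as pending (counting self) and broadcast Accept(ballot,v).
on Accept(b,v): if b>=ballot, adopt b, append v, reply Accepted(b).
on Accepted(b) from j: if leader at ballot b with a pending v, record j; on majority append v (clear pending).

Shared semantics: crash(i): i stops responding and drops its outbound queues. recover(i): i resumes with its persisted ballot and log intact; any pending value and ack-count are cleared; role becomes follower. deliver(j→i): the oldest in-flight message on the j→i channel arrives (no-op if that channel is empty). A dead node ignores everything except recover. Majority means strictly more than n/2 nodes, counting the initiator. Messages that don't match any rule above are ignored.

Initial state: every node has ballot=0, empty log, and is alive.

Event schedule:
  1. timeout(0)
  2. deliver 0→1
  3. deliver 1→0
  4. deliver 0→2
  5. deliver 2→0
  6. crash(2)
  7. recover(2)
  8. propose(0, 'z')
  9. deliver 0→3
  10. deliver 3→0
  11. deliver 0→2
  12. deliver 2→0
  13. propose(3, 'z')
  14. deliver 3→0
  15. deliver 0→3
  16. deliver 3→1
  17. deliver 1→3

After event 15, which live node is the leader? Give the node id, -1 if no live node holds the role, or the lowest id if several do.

step 1 timeout(0): 0={cand,b=4,log=-}
step 2 deliver 0→1: 1={foll,b=4,log=-}
step 3 deliver 1→0: —
step 4 deliver 0→2: 2={foll,b=4,log=-}
step 5 deliver 2→0: 0={lead,b=4,log=-}
step 6 crash(2): 2={✗foll,b=4,log=-}
step 7 recover(2): 2={foll,b=4,log=-}
step 8 propose(0,'z'): —
step 9 deliver 0→3: 3={foll,b=4,log=-}
step 10 deliver 3→0: —
step 11 deliver 0→2: 2={foll,b=4,log=z}
step 12 deliver 2→0: —
step 13 propose(3,'z'): —
step 14 deliver 3→0: —
step 15 deliver 0→3: 3={foll,b=4,log=z}

0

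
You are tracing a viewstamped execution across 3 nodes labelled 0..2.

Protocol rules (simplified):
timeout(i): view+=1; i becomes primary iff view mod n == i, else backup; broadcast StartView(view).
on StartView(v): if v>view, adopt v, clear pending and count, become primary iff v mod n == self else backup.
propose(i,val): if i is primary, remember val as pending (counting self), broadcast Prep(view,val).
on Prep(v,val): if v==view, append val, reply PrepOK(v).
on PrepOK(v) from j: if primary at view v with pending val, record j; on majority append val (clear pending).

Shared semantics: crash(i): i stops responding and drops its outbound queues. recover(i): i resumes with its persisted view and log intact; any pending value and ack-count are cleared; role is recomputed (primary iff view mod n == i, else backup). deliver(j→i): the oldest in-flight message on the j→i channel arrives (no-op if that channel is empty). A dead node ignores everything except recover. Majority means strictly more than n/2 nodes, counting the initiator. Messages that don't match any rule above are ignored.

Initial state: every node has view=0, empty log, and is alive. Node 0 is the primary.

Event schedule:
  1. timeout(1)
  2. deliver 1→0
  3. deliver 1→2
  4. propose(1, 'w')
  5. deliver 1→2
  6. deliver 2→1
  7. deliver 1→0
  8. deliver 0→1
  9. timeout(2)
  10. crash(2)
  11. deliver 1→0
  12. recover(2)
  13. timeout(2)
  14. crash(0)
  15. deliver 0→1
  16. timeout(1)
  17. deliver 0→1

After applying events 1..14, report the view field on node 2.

3

step 1 timeout(1): 1={prim,v=1,log=-}
step 2 deliver 1→0: 0={back,v=1,log=-}
step 3 deliver 1→2: 2={back,v=1,log=-}
step 4 propose(1,'w'): —
step 5 deliver 1→2: 2={back,v=1,log=w}
step 6 deliver 2→1: 1={prim,v=1,log=w}
step 7 deliver 1→0: 0={back,v=1,log=w}
step 8 deliver 0→1: —
step 9 timeout(2): 2={prim,v=2,log=w}
step 10 crash(2): 2={✗prim,v=2,log=w}
step 11 deliver 1→0: —
step 12 recover(2): 2={prim,v=2,log=w}
step 13 timeout(2): 2={back,v=3,log=w}
step 14 crash(0): 0={✗back,v=1,log=w}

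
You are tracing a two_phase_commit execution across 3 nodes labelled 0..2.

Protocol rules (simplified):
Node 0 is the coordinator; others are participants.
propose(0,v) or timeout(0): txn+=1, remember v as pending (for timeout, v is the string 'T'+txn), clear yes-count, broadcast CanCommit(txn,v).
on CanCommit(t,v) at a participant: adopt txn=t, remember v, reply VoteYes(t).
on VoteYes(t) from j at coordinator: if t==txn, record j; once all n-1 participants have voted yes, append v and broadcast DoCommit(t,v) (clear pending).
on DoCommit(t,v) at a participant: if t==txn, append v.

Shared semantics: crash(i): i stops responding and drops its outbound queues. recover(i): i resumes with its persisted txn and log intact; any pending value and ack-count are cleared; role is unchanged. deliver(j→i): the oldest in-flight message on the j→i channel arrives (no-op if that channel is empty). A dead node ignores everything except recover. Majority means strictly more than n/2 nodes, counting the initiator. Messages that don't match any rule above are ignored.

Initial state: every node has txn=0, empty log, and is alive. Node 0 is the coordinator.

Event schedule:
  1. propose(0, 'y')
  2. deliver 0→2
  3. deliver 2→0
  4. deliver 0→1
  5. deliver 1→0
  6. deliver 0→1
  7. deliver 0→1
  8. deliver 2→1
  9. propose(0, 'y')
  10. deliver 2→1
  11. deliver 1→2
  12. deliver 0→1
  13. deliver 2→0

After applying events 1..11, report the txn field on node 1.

after 1 — propose(0,'y'): n0:coor/t1/[-]
after 2 — deliver 0→2: n2:part/t1/[-]
after 3 — deliver 2→0: ·
after 4 — deliver 0→1: n1:part/t1/[-]
after 5 — deliver 1→0: n0:coor/t1/[y]
after 6 — deliver 0→1: n1:part/t1/[y]
after 7 — deliver 0→1: ·
after 8 — deliver 2→1: ·
after 9 — propose(0,'y'): n0:coor/t2/[y]
after 10 — deliver 2→1: ·
after 11 — deliver 1→2: ·

1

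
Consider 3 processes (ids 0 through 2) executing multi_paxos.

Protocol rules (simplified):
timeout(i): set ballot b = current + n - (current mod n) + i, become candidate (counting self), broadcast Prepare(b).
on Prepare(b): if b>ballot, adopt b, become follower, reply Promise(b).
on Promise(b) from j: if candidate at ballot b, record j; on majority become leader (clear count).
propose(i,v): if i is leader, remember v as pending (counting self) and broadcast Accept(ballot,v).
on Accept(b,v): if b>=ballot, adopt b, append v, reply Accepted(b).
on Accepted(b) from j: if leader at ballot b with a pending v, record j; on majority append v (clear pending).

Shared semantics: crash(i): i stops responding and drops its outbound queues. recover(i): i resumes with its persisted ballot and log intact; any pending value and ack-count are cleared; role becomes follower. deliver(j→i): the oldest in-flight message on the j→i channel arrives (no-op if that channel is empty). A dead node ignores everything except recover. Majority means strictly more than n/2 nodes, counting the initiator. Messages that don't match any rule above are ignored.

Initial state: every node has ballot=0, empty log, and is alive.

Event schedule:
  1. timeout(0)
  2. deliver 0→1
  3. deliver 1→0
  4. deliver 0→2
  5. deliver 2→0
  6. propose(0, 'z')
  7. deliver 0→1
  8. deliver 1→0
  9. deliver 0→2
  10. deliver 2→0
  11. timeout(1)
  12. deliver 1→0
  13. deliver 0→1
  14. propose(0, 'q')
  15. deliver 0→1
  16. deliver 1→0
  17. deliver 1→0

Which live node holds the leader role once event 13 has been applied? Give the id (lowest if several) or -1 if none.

[1] timeout(0) → N0(cand b3 [-])
[2] deliver 0→1 → N1(foll b3 [-])
[3] deliver 1→0 → N0(lead b3 [-])
[4] deliver 0→2 → N2(foll b3 [-])
[5] deliver 2→0 → ∅
[6] propose(0,'z') → ∅
[7] deliver 0→1 → N1(foll b3 [z])
[8] deliver 1→0 → N0(lead b3 [z])
[9] deliver 0→2 → N2(foll b3 [z])
[10] deliver 2→0 → ∅
[11] timeout(1) → N1(cand b7 [z])
[12] deliver 1→0 → N0(foll b7 [z])
[13] deliver 0→1 → N1(lead b7 [z])

1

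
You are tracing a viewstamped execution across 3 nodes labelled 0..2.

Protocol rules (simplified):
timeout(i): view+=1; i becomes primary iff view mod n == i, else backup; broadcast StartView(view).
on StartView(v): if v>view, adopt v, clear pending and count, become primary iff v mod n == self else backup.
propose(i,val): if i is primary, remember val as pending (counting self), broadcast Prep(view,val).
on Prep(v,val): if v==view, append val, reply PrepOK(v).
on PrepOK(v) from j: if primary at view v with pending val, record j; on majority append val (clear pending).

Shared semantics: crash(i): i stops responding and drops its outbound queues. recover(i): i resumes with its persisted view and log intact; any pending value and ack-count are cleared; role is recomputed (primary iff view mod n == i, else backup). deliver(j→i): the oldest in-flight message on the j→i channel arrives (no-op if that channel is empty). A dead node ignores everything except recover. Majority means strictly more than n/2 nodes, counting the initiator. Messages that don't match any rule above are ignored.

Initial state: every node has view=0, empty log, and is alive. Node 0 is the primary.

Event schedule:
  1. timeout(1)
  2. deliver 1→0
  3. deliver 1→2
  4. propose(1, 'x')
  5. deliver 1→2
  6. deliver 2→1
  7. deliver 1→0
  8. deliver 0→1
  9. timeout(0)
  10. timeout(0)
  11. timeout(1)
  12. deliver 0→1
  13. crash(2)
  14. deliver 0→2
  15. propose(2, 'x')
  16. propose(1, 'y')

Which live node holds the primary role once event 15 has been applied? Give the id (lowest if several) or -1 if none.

[1] timeout(1) → N1(prim v1 [-])
[2] deliver 1→0 → N0(back v1 [-])
[3] deliver 1→2 → N2(back v1 [-])
[4] propose(1,'x') → ∅
[5] deliver 1→2 → N2(back v1 [x])
[6] deliver 2→1 → N1(prim v1 [x])
[7] deliver 1→0 → N0(back v1 [x])
[8] deliver 0→1 → ∅
[9] timeout(0) → N0(back v2 [x])
[10] timeout(0) → N0(prim v3 [x])
[11] timeout(1) → N1(back v2 [x])
[12] deliver 0→1 → ∅
[13] crash(2) → N2(✗back v1 [x])
[14] deliver 0→2 → ∅
[15] propose(2,'x') → ∅

0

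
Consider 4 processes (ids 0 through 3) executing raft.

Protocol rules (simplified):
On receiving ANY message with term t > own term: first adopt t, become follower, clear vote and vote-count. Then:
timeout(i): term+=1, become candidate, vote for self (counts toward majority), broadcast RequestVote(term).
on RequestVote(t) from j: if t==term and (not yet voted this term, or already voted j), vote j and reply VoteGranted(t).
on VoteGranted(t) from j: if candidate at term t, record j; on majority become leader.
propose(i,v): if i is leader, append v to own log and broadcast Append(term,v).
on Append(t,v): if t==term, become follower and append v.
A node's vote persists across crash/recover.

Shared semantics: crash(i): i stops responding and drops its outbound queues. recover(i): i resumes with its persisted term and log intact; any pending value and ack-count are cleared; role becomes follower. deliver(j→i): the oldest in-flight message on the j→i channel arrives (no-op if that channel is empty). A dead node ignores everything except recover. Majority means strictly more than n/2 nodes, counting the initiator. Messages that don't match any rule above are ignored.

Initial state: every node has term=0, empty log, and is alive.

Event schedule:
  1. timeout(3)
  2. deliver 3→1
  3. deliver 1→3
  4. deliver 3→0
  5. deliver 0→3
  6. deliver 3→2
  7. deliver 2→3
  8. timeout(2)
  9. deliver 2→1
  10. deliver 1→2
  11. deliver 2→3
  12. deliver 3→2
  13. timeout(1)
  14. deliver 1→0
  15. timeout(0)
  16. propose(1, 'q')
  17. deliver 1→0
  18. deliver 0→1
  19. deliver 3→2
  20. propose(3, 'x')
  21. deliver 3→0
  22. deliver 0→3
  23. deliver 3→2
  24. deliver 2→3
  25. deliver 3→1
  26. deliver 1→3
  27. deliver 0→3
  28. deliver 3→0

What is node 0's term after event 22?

after 1 — timeout(3): n3:cand/t1/[-]
after 2 — deliver 3→1: n1:foll/t1/[-]
after 3 — deliver 1→3: ·
after 4 — deliver 3→0: n0:foll/t1/[-]
after 5 — deliver 0→3: n3:lead/t1/[-]
after 6 — deliver 3→2: n2:foll/t1/[-]
after 7 — deliver 2→3: ·
after 8 — timeout(2): n2:cand/t2/[-]
after 9 — deliver 2→1: n1:foll/t2/[-]
after 10 — deliver 1→2: ·
after 11 — deliver 2→3: n3:foll/t2/[-]
after 12 — deliver 3→2: n2:lead/t2/[-]
after 13 — timeout(1): n1:cand/t3/[-]
after 14 — deliver 1→0: n0:foll/t3/[-]
after 15 — timeout(0): n0:cand/t4/[-]
after 16 — propose(1,'q'): ·
after 17 — deliver 1→0: ·
after 18 — deliver 0→1: ·
after 19 — deliver 3→2: ·
after 20 — propose(3,'x'): ·
after 21 — deliver 3→0: ·
after 22 — deliver 0→3: n3:foll/t4/[-]

4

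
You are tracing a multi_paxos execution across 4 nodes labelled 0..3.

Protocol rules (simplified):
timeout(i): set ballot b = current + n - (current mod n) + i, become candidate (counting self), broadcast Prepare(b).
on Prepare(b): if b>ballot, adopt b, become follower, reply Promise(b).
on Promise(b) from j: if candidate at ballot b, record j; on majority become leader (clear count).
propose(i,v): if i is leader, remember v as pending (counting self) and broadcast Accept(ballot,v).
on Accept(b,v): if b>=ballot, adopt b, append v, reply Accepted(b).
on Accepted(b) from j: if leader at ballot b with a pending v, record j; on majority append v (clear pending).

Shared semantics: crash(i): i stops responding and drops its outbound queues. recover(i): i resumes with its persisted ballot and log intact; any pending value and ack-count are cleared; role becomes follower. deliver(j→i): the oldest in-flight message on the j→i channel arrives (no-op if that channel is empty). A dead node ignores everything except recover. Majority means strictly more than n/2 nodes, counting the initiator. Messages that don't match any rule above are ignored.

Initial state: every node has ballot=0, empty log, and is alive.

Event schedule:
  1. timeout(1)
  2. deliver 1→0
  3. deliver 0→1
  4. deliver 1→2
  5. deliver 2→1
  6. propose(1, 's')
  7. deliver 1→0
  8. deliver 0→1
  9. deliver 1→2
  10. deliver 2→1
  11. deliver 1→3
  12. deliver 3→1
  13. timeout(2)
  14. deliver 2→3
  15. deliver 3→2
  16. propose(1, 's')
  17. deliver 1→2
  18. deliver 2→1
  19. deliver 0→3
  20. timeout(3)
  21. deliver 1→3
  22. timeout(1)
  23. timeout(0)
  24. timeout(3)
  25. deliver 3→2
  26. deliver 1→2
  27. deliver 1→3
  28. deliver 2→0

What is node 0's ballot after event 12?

5

step 1 timeout(1): 1={cand,b=5,log=-}
step 2 deliver 1→0: 0={foll,b=5,log=-}
step 3 deliver 0→1: —
step 4 deliver 1→2: 2={foll,b=5,log=-}
step 5 deliver 2→1: 1={lead,b=5,log=-}
step 6 propose(1,'s'): —
step 7 deliver 1→0: 0={foll,b=5,log=s}
step 8 deliver 0→1: —
step 9 deliver 1→2: 2={foll,b=5,log=s}
step 10 deliver 2→1: 1={lead,b=5,log=s}
step 11 deliver 1→3: 3={foll,b=5,log=-}
step 12 deliver 3→1: —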